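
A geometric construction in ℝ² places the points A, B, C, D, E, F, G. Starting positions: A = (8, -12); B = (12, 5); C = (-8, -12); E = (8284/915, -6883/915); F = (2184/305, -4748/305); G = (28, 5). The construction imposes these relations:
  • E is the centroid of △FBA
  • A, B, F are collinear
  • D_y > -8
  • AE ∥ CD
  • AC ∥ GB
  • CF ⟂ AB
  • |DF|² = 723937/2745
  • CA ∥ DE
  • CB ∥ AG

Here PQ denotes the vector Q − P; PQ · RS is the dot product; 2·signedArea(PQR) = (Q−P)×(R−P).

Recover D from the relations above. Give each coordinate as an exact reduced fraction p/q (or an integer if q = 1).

1. D_x = -6356/915  [CA ∥ DE ∩ AE ∥ CD]
2. D_y = -6883/915  [CA ∥ DE ∩ AE ∥ CD]
   → D = (-6356/915, -6883/915)

D = (-6356/915, -6883/915)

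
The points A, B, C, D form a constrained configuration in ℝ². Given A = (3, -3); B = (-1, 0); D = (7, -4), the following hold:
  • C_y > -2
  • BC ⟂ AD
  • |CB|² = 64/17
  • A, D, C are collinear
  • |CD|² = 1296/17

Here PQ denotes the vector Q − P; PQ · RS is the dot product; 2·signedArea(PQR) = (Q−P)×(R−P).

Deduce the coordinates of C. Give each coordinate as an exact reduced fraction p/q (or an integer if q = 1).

C = (-25/17, -32/17)

1. C_x = -25/17  [A, D, C are collinear ∩ BC ⟂ AD]
2. C_y = -32/17  [A, D, C are collinear ∩ BC ⟂ AD]
   → C = (-25/17, -32/17)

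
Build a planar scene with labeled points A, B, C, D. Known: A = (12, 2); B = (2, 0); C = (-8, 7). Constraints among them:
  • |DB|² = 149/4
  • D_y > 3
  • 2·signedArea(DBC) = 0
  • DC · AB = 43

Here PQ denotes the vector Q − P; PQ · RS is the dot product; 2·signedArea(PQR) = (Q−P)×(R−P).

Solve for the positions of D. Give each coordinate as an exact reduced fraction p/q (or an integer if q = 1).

1. D_x = -3  [2·signedArea(DBC) = 0 ∩ DC · AB = 43]
2. D_y = 7/2  [2·signedArea(DBC) = 0 ∩ DC · AB = 43]
   → D = (-3, 7/2)

D = (-3, 7/2)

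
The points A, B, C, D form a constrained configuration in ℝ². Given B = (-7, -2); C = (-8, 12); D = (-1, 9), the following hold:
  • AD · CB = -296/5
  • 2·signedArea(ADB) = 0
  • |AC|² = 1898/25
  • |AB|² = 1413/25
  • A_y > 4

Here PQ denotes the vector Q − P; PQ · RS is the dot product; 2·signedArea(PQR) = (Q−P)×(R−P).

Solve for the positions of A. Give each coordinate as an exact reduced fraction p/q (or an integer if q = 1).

1. A_x = -17/5  [2·signedArea(ADB) = 0 ∩ AD · CB = -296/5]
2. A_y = 23/5  [2·signedArea(ADB) = 0 ∩ AD · CB = -296/5]
   → A = (-17/5, 23/5)

A = (-17/5, 23/5)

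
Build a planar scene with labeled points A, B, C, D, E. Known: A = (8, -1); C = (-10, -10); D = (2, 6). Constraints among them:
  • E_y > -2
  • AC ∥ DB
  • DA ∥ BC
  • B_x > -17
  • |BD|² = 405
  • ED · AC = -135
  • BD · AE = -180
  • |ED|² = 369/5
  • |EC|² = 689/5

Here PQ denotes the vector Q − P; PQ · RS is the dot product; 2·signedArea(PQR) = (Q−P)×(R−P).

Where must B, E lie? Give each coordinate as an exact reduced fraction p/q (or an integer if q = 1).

1. B_x = -16  [DA ∥ BC ∩ AC ∥ DB]
2. B_y = -3  [DA ∥ BC ∩ AC ∥ DB]
   → B = (-16, -3)
3. E_x = -8/5  [line 18·x + 9·y + 45 = 0 ∩ |EC|² = 689/5]
4. E_y = -9/5  [line 18·x + 9·y + 45 = 0 ∩ |EC|² = 689/5]
   → E = (-8/5, -9/5)

B = (-16, -3)
E = (-8/5, -9/5)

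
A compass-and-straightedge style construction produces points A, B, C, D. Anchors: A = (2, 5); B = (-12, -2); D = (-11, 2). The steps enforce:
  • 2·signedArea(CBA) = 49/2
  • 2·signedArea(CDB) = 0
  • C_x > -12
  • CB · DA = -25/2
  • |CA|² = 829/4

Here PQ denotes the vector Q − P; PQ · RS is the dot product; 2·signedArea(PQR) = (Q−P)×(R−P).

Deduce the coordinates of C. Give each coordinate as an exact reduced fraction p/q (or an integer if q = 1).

C = (-23/2, 0)

1. C_x = -23/2  [2·signedArea(CDB) = 0 ∩ CB · DA = -25/2]
2. C_y = 0  [2·signedArea(CDB) = 0 ∩ CB · DA = -25/2]
   → C = (-23/2, 0)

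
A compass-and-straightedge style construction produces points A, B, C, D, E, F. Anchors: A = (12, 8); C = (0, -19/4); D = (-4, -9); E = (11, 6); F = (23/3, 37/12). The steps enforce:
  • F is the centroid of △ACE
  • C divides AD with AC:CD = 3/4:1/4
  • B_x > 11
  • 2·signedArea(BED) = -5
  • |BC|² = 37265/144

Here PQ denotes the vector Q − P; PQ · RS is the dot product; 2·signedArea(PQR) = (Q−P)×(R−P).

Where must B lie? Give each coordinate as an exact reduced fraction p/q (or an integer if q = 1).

1. B_x = 34/3  [line 15·x + -15·y + -70 = 0 ∩ |BC|² = 37265/144]
2. B_y = 20/3  [line 15·x + -15·y + -70 = 0 ∩ |BC|² = 37265/144]
   → B = (34/3, 20/3)

B = (34/3, 20/3)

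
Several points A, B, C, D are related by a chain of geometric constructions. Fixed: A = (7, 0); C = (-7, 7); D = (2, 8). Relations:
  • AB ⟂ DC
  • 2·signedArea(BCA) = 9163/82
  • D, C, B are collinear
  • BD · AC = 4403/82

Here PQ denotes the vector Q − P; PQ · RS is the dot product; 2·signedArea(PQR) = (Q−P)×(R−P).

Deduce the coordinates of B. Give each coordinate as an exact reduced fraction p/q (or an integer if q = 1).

1. B_x = 497/82  [D, C, B are collinear ∩ AB ⟂ DC]
2. B_y = 693/82  [D, C, B are collinear ∩ AB ⟂ DC]
   → B = (497/82, 693/82)

B = (497/82, 693/82)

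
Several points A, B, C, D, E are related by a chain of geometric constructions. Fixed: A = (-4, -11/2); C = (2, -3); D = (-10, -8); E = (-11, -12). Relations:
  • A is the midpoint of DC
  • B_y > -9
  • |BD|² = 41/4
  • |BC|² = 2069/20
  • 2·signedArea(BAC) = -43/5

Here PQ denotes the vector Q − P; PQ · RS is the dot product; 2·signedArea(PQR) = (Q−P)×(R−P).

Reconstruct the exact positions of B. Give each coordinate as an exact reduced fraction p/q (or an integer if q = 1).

1. B_x = -34/5  [line -5/2·x + 6·y + 158/5 = 0 ∩ |BD|² = 41/4]
2. B_y = -81/10  [line -5/2·x + 6·y + 158/5 = 0 ∩ |BD|² = 41/4]
   → B = (-34/5, -81/10)

B = (-34/5, -81/10)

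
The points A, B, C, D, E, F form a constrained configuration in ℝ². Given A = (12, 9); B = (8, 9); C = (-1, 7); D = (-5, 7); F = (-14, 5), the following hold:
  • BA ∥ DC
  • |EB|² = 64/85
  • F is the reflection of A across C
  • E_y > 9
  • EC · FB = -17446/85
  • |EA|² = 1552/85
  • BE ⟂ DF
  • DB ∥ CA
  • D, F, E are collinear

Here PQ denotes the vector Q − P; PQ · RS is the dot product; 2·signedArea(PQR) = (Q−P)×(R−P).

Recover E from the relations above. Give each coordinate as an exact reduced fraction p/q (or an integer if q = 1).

1. E_x = 664/85  [D, F, E are collinear ∩ BE ⟂ DF]
2. E_y = 837/85  [D, F, E are collinear ∩ BE ⟂ DF]
   → E = (664/85, 837/85)

E = (664/85, 837/85)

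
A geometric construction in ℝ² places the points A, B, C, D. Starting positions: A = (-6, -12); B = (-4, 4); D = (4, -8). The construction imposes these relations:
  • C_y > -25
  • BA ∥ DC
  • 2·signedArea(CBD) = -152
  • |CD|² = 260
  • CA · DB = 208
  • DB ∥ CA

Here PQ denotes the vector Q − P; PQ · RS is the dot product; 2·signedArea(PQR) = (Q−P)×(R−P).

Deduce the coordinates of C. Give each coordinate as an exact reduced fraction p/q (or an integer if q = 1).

C = (2, -24)

1. C_x = 2  [DB ∥ CA ∩ BA ∥ DC]
2. C_y = -24  [DB ∥ CA ∩ BA ∥ DC]
   → C = (2, -24)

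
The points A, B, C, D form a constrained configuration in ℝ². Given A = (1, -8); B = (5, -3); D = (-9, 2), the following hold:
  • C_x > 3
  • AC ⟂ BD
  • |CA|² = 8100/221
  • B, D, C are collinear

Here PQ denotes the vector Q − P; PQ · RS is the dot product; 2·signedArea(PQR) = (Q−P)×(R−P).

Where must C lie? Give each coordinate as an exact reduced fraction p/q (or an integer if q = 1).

1. C_x = 671/221  [B, D, C are collinear ∩ AC ⟂ BD]
2. C_y = -508/221  [B, D, C are collinear ∩ AC ⟂ BD]
   → C = (671/221, -508/221)

C = (671/221, -508/221)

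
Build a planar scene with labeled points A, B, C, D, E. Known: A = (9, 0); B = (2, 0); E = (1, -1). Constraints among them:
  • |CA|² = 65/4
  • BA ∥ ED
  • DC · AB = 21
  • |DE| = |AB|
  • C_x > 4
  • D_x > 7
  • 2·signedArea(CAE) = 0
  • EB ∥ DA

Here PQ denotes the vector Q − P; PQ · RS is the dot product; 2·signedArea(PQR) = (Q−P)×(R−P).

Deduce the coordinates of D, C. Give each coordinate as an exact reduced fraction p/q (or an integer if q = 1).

C = (5, -1/2)
D = (8, -1)

1. D_x = 8  [EB ∥ DA ∩ BA ∥ ED]
2. D_y = -1  [EB ∥ DA ∩ BA ∥ ED]
   → D = (8, -1)
3. C_x = 5  [2·signedArea(CAE) = 0 ∩ DC · AB = 21]
4. C_y = -1/2  [2·signedArea(CAE) = 0 ∩ DC · AB = 21]
   → C = (5, -1/2)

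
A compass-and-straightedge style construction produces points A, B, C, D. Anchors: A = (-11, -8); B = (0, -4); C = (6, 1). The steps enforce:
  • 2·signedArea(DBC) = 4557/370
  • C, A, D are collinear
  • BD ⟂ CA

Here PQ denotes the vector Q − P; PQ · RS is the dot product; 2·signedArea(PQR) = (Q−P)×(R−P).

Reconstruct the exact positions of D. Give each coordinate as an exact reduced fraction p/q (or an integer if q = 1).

1. D_x = -279/370  [C, A, D are collinear ∩ BD ⟂ CA]
2. D_y = -953/370  [C, A, D are collinear ∩ BD ⟂ CA]
   → D = (-279/370, -953/370)

D = (-279/370, -953/370)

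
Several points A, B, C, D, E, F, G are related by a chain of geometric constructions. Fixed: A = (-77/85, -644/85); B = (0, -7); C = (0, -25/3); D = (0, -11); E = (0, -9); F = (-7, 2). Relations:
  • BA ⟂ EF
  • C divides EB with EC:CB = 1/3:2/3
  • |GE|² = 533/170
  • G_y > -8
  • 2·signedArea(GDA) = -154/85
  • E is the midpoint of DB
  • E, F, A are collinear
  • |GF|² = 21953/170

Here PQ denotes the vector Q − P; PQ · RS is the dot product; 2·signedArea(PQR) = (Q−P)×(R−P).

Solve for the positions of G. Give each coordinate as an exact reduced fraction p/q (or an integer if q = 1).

G = (-77/170, -1239/170)

1. G_x = -77/170  [line -291/85·x + -77/85·y + -693/85 = 0 ∩ |GE|² = 533/170]
2. G_y = -1239/170  [line -291/85·x + -77/85·y + -693/85 = 0 ∩ |GE|² = 533/170]
   → G = (-77/170, -1239/170)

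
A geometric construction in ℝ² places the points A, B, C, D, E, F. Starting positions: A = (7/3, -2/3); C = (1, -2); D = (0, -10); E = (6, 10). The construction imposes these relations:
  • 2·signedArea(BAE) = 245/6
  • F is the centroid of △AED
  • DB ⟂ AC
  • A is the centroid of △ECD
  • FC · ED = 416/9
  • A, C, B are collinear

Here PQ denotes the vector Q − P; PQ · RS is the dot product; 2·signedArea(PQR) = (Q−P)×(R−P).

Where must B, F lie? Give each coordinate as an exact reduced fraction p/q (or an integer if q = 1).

1. B_x = -7/2  [A, C, B are collinear ∩ DB ⟂ AC]
2. B_y = -13/2  [A, C, B are collinear ∩ DB ⟂ AC]
   → B = (-7/2, -13/2)
3. F_x = 25/9  [F is the centroid of △AED]
4. F_y = -2/9  [F is the centroid of △AED]
   → F = (25/9, -2/9)

B = (-7/2, -13/2)
F = (25/9, -2/9)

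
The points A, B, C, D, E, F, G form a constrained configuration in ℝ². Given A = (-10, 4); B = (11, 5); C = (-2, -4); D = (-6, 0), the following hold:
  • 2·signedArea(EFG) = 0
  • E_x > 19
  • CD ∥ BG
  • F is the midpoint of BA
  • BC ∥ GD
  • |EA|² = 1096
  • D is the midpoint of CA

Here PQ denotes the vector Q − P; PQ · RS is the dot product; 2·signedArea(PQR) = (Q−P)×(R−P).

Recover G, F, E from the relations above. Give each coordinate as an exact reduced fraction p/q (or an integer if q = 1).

E = (20, 18)
F = (1/2, 9/2)
G = (7, 9)

1. G_x = 7  [BC ∥ GD ∩ CD ∥ BG]
2. G_y = 9  [BC ∥ GD ∩ CD ∥ BG]
   → G = (7, 9)
3. F_x = 1/2  [F is the midpoint of BA]
4. F_y = 9/2  [F is the midpoint of BA]
   → F = (1/2, 9/2)
5. E_x = 20  [line -9/2·x + 13/2·y + -27 = 0 ∩ |EA|² = 1096]
6. E_y = 18  [line -9/2·x + 13/2·y + -27 = 0 ∩ |EA|² = 1096]
   → E = (20, 18)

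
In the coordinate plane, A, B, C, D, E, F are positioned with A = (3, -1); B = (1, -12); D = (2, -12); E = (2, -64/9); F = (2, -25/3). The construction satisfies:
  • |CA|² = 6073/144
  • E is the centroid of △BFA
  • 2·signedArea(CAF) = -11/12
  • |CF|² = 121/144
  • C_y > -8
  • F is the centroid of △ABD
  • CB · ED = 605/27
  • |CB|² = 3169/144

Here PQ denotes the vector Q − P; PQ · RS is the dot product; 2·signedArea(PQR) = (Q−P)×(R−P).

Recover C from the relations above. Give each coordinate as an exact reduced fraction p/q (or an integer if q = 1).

1. C_x = 2  [CB · ED = 605/27 ∩ 2·signedArea(CAF) = -11/12]
2. C_y = -89/12  [CB · ED = 605/27 ∩ 2·signedArea(CAF) = -11/12]
   → C = (2, -89/12)

C = (2, -89/12)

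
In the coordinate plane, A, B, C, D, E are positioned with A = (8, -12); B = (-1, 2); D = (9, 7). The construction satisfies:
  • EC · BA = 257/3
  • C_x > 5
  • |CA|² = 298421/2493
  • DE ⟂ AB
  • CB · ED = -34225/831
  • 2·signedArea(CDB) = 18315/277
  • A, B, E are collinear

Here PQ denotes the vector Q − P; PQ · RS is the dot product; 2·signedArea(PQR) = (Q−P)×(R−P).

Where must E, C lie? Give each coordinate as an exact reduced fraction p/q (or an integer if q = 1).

C = (4612/831, -1111/831)
E = (-97/277, 274/277)

1. E_x = -97/277  [A, B, E are collinear ∩ DE ⟂ AB]
2. E_y = 274/277  [A, B, E are collinear ∩ DE ⟂ AB]
   → E = (-97/277, 274/277)
3. C_x = 4612/831  [2·signedArea(CDB) = 18315/277 ∩ CB · ED = -34225/831]
4. C_y = -1111/831  [2·signedArea(CDB) = 18315/277 ∩ CB · ED = -34225/831]
   → C = (4612/831, -1111/831)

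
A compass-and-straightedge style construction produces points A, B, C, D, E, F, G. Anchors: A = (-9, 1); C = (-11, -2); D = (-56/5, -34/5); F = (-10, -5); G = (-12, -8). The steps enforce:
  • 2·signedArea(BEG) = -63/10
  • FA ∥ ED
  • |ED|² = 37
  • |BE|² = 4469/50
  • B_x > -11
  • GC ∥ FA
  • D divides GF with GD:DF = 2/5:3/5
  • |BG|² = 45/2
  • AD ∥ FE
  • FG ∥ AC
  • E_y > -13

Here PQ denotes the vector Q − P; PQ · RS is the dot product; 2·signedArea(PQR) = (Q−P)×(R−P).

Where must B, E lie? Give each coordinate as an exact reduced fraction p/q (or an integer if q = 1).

1. E_x = -61/5  [FA ∥ ED ∩ AD ∥ FE]
2. E_y = -64/5  [FA ∥ ED ∩ AD ∥ FE]
   → E = (-61/5, -64/5)
3. B_x = -21/2  [line -24/5·x + 1/5·y + -497/10 = 0 ∩ |BE|² = 4469/50]
4. B_y = -7/2  [line -24/5·x + 1/5·y + -497/10 = 0 ∩ |BE|² = 4469/50]
   → B = (-21/2, -7/2)

B = (-21/2, -7/2)
E = (-61/5, -64/5)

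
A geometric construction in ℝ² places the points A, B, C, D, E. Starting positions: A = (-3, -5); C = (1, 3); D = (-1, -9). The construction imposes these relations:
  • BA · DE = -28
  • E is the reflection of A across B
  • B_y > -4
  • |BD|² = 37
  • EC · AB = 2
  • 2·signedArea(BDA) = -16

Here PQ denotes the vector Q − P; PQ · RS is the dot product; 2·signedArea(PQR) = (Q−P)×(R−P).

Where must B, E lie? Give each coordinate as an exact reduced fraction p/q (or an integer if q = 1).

B = (0, -3)
E = (3, -1)

1. B_x = 0  [line -4·x + -2·y + -6 = 0 ∩ |BD|² = 37]
2. B_y = -3  [line -4·x + -2·y + -6 = 0 ∩ |BD|² = 37]
   → B = (0, -3)
3. E_x = 3  [E is the reflection of A across B]
4. E_y = -1  [E is the reflection of A across B]
   → E = (3, -1)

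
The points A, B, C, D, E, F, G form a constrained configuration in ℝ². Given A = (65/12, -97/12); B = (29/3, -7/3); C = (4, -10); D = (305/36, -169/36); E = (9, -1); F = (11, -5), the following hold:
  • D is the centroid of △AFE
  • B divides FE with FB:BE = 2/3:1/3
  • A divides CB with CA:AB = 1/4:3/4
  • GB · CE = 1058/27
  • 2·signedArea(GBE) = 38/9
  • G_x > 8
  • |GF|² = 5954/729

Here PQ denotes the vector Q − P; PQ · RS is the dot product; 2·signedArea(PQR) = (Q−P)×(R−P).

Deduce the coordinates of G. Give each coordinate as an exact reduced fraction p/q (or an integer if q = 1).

G = (224/27, -160/27)

1. G_x = 224/27  [2·signedArea(GBE) = 38/9 ∩ GB · CE = 1058/27]
2. G_y = -160/27  [2·signedArea(GBE) = 38/9 ∩ GB · CE = 1058/27]
   → G = (224/27, -160/27)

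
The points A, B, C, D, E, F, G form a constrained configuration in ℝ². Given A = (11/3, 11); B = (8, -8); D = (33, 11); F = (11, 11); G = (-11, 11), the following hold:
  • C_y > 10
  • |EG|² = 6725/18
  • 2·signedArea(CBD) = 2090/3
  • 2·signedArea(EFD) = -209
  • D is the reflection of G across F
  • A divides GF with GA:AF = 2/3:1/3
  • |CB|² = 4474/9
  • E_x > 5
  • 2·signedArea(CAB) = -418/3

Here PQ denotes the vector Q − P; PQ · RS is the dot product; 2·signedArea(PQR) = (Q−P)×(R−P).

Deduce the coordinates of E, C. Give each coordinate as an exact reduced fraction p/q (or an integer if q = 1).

1. E_y = 3/2  [2·signedArea(EFD) = -209]
2. E_x = 35/6  [|EG|² = 6725/18]
   → E = (35/6, 3/2)
3. C_x = -11/3  [2·signedArea(CBD) = 2090/3 ∩ 2·signedArea(CAB) = -418/3]
4. C_y = 11  [2·signedArea(CBD) = 2090/3 ∩ 2·signedArea(CAB) = -418/3]
   → C = (-11/3, 11)

C = (-11/3, 11)
E = (35/6, 3/2)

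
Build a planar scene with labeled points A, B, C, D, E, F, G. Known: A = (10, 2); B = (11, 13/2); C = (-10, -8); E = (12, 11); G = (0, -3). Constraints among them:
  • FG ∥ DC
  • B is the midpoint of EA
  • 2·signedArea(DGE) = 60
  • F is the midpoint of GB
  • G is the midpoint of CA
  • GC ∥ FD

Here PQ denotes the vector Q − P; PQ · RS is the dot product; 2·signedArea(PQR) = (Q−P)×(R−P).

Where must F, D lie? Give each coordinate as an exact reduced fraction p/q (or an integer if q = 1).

D = (-9/2, -13/4)
F = (11/2, 7/4)

1. F_x = 11/2  [F is the midpoint of GB]
2. F_y = 7/4  [F is the midpoint of GB]
   → F = (11/2, 7/4)
3. D_x = -9/2  [FG ∥ DC ∩ GC ∥ FD]
4. D_y = -13/4  [FG ∥ DC ∩ GC ∥ FD]
   → D = (-9/2, -13/4)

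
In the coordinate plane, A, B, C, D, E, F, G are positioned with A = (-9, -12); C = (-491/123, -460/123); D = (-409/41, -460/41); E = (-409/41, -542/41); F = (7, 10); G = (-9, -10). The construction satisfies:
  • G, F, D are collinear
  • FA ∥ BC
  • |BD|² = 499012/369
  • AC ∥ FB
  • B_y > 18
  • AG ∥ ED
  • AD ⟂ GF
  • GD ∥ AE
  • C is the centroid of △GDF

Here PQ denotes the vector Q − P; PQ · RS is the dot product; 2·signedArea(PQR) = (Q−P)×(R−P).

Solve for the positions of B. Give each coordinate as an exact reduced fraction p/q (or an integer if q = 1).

B = (1477/123, 2246/123)

1. B_x = 1477/123  [FA ∥ BC ∩ AC ∥ FB]
2. B_y = 2246/123  [FA ∥ BC ∩ AC ∥ FB]
   → B = (1477/123, 2246/123)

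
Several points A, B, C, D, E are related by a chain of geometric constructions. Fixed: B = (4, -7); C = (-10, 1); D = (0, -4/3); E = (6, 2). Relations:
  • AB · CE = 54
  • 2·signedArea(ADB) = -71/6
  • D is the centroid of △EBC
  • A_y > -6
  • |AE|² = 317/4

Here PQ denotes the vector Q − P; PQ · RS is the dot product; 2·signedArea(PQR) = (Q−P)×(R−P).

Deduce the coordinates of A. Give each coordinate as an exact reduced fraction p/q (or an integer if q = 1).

1. A_x = 1/2  [2·signedArea(ADB) = -71/6 ∩ AB · CE = 54]
2. A_y = -5  [2·signedArea(ADB) = -71/6 ∩ AB · CE = 54]
   → A = (1/2, -5)

A = (1/2, -5)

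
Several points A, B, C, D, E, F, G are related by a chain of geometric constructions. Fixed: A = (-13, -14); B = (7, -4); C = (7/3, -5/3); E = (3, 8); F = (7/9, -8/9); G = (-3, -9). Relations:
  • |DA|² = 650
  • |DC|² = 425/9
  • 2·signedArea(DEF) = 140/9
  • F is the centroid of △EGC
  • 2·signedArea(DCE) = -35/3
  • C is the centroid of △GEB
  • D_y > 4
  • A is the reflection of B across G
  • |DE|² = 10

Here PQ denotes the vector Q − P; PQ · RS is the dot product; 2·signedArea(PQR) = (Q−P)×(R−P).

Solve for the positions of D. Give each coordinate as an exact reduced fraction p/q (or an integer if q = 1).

D = (4, 5)

1. D_x = 4  [2·signedArea(DCE) = -35/3 ∩ 2·signedArea(DEF) = 140/9]
2. D_y = 5  [2·signedArea(DCE) = -35/3 ∩ 2·signedArea(DEF) = 140/9]
   → D = (4, 5)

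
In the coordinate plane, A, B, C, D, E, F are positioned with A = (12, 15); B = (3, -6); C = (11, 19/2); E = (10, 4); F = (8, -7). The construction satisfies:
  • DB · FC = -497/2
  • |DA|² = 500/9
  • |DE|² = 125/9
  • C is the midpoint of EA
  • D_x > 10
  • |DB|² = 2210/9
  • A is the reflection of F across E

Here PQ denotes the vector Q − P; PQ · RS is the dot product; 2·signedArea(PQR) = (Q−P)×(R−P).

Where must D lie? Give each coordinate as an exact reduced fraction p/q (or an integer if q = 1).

1. D_x = 32/3  [line -3·x + -33/2·y + 317/2 = 0 ∩ |DA|² = 500/9]
2. D_y = 23/3  [line -3·x + -33/2·y + 317/2 = 0 ∩ |DA|² = 500/9]
   → D = (32/3, 23/3)

D = (32/3, 23/3)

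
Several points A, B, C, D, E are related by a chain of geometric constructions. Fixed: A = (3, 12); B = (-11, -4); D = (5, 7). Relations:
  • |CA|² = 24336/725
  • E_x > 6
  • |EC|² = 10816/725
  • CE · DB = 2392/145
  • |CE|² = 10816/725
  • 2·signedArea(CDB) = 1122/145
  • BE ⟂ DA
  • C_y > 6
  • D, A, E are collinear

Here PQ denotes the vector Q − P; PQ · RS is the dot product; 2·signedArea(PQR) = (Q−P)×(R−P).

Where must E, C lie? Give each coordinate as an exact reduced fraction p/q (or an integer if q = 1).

C = (747/145, 192/29)
E = (191/29, 88/29)

1. E_x = 191/29  [D, A, E are collinear ∩ BE ⟂ DA]
2. E_y = 88/29  [D, A, E are collinear ∩ BE ⟂ DA]
   → E = (191/29, 88/29)
3. C_x = 747/145  [CE · DB = 2392/145 ∩ 2·signedArea(CDB) = 1122/145]
4. C_y = 192/29  [CE · DB = 2392/145 ∩ 2·signedArea(CDB) = 1122/145]
   → C = (747/145, 192/29)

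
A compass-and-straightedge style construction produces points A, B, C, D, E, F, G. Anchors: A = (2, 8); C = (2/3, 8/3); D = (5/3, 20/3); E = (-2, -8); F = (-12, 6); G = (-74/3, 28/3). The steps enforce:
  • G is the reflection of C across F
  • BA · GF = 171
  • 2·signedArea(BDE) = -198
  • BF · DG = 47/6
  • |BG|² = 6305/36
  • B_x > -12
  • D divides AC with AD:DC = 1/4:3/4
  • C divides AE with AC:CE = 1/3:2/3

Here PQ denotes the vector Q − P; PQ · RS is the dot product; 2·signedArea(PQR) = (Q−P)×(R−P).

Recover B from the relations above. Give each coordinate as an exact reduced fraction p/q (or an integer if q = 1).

B = (-23/2, 8)

1. B_x = -23/2  [BF · DG = 47/6 ∩ BA · GF = 171]
2. B_y = 8  [BF · DG = 47/6 ∩ BA · GF = 171]
   → B = (-23/2, 8)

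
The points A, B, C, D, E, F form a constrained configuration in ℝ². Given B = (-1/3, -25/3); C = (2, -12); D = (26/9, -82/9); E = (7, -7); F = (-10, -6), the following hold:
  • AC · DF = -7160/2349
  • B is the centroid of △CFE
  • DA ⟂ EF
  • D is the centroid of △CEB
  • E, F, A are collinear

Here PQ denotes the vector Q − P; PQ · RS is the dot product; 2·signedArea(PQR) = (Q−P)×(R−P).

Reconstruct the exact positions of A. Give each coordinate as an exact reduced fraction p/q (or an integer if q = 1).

1. A_x = 790/261  [E, F, A are collinear ∩ DA ⟂ EF]
2. A_y = -1766/261  [E, F, A are collinear ∩ DA ⟂ EF]
   → A = (790/261, -1766/261)

A = (790/261, -1766/261)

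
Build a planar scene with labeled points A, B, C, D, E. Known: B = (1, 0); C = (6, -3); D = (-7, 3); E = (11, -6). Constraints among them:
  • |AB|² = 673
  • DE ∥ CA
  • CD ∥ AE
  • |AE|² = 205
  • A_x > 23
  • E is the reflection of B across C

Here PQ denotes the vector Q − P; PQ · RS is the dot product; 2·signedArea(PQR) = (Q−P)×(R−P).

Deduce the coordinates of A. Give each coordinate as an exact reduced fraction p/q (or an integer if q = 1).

A = (24, -12)

1. A_x = 24  [CD ∥ AE ∩ DE ∥ CA]
2. A_y = -12  [CD ∥ AE ∩ DE ∥ CA]
   → A = (24, -12)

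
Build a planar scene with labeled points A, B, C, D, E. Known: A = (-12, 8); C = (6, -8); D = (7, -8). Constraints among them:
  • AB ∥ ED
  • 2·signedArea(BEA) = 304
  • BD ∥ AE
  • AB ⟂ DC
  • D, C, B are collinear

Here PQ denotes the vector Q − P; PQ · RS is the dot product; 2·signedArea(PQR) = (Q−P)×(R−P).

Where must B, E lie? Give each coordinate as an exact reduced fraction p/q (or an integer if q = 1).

B = (-12, -8)
E = (7, 8)

1. B_x = -12  [D, C, B are collinear ∩ AB ⟂ DC]
2. B_y = -8  [D, C, B are collinear ∩ AB ⟂ DC]
   → B = (-12, -8)
3. E_x = 7  [AB ∥ ED ∩ BD ∥ AE]
4. E_y = 8  [AB ∥ ED ∩ BD ∥ AE]
   → E = (7, 8)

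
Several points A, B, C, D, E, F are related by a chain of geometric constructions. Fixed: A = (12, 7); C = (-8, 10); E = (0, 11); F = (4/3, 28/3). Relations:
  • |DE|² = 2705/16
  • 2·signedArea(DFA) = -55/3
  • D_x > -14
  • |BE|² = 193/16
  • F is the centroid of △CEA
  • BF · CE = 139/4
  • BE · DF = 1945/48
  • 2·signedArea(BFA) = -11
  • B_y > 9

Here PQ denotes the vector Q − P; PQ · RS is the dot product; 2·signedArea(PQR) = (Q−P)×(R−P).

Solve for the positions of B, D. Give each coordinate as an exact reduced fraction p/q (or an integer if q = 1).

1. B_x = -3  [2·signedArea(BFA) = -11 ∩ BF · CE = 139/4]
2. B_y = 37/4  [2·signedArea(BFA) = -11 ∩ BF · CE = 139/4]
   → B = (-3, 37/4)
3. D_x = -13  [BE · DF = 1945/48 ∩ 2·signedArea(DFA) = -55/3]
4. D_y = 43/4  [BE · DF = 1945/48 ∩ 2·signedArea(DFA) = -55/3]
   → D = (-13, 43/4)

B = (-3, 37/4)
D = (-13, 43/4)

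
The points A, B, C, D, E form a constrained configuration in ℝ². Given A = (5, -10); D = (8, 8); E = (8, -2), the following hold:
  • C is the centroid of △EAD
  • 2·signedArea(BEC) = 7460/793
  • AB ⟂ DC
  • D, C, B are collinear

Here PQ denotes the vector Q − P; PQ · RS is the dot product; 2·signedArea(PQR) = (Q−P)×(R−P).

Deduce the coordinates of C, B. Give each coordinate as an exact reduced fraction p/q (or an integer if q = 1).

1. C_x = 7  [C is the centroid of △EAD]
2. C_y = -4/3  [C is the centroid of △EAD]
   → C = (7, -4/3)
3. B_x = 4805/793  [D, C, B are collinear ∩ AB ⟂ DC]
4. B_y = -8020/793  [D, C, B are collinear ∩ AB ⟂ DC]
   → B = (4805/793, -8020/793)

B = (4805/793, -8020/793)
C = (7, -4/3)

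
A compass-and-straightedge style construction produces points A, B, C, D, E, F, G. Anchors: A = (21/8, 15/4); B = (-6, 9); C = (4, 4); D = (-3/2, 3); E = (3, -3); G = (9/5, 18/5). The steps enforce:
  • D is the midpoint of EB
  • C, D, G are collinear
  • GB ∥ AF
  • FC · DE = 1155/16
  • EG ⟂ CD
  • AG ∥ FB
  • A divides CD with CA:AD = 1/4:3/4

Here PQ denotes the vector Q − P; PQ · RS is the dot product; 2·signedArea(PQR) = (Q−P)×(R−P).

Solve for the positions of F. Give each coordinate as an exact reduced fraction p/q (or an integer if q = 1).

1. F_x = -207/40  [AG ∥ FB ∩ GB ∥ AF]
2. F_y = 183/20  [AG ∥ FB ∩ GB ∥ AF]
   → F = (-207/40, 183/20)

F = (-207/40, 183/20)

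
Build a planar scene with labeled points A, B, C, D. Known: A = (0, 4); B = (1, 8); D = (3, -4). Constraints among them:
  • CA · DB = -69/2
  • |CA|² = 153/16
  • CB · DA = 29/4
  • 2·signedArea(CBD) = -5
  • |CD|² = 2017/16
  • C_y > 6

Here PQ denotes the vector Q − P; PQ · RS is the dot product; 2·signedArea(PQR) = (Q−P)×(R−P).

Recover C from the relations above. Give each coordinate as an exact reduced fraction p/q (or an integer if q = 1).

1. C_x = 3/4  [2·signedArea(CBD) = -5 ∩ CA · DB = -69/2]
2. C_y = 7  [2·signedArea(CBD) = -5 ∩ CA · DB = -69/2]
   → C = (3/4, 7)

C = (3/4, 7)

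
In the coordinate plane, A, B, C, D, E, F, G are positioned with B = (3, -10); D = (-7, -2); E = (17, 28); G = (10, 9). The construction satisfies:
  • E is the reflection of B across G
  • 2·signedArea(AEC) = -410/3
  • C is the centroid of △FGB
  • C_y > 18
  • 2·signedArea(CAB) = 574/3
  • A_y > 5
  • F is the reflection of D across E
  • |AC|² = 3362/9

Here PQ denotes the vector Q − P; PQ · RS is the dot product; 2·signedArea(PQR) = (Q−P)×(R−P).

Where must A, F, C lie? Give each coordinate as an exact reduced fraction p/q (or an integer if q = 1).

1. F_x = 41  [F is the reflection of D across E]
2. F_y = 58  [F is the reflection of D across E]
   → F = (41, 58)
3. C_x = 18  [C is the centroid of △FGB]
4. C_y = 19  [C is the centroid of △FGB]
   → C = (18, 19)
5. A_x = 13/3  [2·signedArea(AEC) = -410/3 ∩ 2·signedArea(CAB) = 574/3]
6. A_y = 16/3  [2·signedArea(AEC) = -410/3 ∩ 2·signedArea(CAB) = 574/3]
   → A = (13/3, 16/3)

A = (13/3, 16/3)
C = (18, 19)
F = (41, 58)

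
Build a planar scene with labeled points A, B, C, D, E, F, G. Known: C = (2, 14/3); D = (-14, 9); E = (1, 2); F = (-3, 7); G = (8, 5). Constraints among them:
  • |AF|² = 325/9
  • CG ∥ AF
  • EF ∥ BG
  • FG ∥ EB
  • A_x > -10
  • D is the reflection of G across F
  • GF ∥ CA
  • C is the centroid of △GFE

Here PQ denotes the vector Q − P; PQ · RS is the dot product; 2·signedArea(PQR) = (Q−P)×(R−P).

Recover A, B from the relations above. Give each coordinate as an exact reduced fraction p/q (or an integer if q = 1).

1. A_x = -9  [CG ∥ AF ∩ GF ∥ CA]
2. A_y = 20/3  [CG ∥ AF ∩ GF ∥ CA]
   → A = (-9, 20/3)
3. B_x = 12  [EF ∥ BG ∩ FG ∥ EB]
4. B_y = 0  [EF ∥ BG ∩ FG ∥ EB]
   → B = (12, 0)

A = (-9, 20/3)
B = (12, 0)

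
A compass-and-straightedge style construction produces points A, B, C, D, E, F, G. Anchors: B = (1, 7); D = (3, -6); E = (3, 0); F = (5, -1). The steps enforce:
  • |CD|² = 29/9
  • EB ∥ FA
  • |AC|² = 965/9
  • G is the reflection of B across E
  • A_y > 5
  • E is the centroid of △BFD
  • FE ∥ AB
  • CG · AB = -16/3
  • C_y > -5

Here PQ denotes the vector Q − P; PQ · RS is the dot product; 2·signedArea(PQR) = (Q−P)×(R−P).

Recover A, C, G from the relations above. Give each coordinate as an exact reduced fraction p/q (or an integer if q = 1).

1. A_x = 3  [FE ∥ AB ∩ EB ∥ FA]
2. A_y = 6  [FE ∥ AB ∩ EB ∥ FA]
   → A = (3, 6)
3. G_x = 5  [G is the reflection of B across E]
4. G_y = -7  [G is the reflection of B across E]
   → G = (5, -7)
5. C_x = 11/3  [line 2·x + -1·y + -35/3 = 0 ∩ |CD|² = 29/9]
6. C_y = -13/3  [line 2·x + -1·y + -35/3 = 0 ∩ |CD|² = 29/9]
   → C = (11/3, -13/3)

A = (3, 6)
C = (11/3, -13/3)
G = (5, -7)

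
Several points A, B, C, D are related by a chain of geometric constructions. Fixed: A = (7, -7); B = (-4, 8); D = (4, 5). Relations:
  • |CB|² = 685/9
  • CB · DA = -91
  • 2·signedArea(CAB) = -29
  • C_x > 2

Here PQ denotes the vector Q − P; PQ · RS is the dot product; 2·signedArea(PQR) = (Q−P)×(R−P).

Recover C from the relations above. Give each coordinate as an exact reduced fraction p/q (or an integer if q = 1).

1. C_x = 7/3  [CB · DA = -91 ∩ 2·signedArea(CAB) = -29]
2. C_y = 2  [CB · DA = -91 ∩ 2·signedArea(CAB) = -29]
   → C = (7/3, 2)

C = (7/3, 2)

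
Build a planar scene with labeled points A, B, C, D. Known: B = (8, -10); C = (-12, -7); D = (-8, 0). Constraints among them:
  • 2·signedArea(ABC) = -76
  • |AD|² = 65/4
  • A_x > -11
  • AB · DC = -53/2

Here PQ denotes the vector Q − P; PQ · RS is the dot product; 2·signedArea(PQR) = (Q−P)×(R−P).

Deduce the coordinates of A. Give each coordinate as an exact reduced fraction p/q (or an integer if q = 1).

A = (-10, -7/2)

1. A_x = -10  [2·signedArea(ABC) = -76 ∩ AB · DC = -53/2]
2. A_y = -7/2  [2·signedArea(ABC) = -76 ∩ AB · DC = -53/2]
   → A = (-10, -7/2)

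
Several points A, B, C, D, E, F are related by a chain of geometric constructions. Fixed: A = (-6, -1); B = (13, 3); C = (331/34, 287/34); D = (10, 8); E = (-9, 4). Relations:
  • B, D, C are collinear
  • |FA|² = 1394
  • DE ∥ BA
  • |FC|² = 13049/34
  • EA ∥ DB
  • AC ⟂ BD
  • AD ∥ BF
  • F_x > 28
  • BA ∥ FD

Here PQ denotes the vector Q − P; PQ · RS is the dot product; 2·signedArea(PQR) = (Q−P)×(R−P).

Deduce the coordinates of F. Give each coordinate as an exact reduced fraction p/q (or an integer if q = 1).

F = (29, 12)

1. F_x = 29  [BA ∥ FD ∩ AD ∥ BF]
2. F_y = 12  [BA ∥ FD ∩ AD ∥ BF]
   → F = (29, 12)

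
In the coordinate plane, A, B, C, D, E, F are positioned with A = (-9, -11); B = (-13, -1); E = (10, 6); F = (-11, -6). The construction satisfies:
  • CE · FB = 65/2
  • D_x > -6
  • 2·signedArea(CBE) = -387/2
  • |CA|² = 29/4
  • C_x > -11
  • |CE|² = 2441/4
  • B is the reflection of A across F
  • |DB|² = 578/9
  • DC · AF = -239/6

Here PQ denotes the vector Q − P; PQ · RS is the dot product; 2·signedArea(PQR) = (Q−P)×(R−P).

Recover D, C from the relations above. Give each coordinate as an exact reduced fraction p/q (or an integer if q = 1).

1. C_x = -10  [2·signedArea(CBE) = -387/2 ∩ CE · FB = 65/2]
2. C_y = -17/2  [2·signedArea(CBE) = -387/2 ∩ CE · FB = 65/2]
   → C = (-10, -17/2)
3. D_x = -16/3  [line 2·x + -5·y + 52/3 = 0 ∩ |DB|² = 578/9]
4. D_y = 4/3  [line 2·x + -5·y + 52/3 = 0 ∩ |DB|² = 578/9]
   → D = (-16/3, 4/3)

C = (-10, -17/2)
D = (-16/3, 4/3)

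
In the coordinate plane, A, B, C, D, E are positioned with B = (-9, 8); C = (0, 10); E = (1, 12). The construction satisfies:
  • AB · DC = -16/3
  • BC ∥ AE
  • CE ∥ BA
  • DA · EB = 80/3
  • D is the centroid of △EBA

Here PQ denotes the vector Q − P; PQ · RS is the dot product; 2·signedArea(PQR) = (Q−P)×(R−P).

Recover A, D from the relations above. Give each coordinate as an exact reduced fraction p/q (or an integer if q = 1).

1. A_x = -8  [BC ∥ AE ∩ CE ∥ BA]
2. A_y = 10  [BC ∥ AE ∩ CE ∥ BA]
   → A = (-8, 10)
3. D_x = -16/3  [D is the centroid of △EBA]
4. D_y = 10  [D is the centroid of △EBA]
   → D = (-16/3, 10)

A = (-8, 10)
D = (-16/3, 10)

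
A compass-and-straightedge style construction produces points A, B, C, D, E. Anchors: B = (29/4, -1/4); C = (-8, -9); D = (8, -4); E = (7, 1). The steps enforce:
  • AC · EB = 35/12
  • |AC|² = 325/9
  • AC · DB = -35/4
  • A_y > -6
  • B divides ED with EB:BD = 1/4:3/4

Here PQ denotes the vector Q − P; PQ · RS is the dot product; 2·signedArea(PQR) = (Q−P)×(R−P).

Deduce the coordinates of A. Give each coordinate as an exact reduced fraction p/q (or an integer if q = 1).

A = (-3, -17/3)

1. A_x = -3  [line -1/4·x + 5/4·y + 19/3 = 0 ∩ |AC|² = 325/9]
2. A_y = -17/3  [line -1/4·x + 5/4·y + 19/3 = 0 ∩ |AC|² = 325/9]
   → A = (-3, -17/3)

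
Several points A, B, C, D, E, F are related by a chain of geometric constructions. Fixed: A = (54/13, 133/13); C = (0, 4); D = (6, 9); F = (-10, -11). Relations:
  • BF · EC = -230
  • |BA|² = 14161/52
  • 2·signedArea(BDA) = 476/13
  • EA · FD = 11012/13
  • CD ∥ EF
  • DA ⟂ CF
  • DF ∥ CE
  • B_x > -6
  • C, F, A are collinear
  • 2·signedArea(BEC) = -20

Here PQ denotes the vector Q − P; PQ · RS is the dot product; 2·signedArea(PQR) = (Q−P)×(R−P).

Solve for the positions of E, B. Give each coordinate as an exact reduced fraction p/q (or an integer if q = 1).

1. E_x = -16  [CD ∥ EF ∩ DF ∥ CE]
2. E_y = -16  [CD ∥ EF ∩ DF ∥ CE]
   → E = (-16, -16)
3. B_x = -5  [2·signedArea(BEC) = -20 ∩ BF · EC = -230]
4. B_y = -7/2  [2·signedArea(BEC) = -20 ∩ BF · EC = -230]
   → B = (-5, -7/2)

B = (-5, -7/2)
E = (-16, -16)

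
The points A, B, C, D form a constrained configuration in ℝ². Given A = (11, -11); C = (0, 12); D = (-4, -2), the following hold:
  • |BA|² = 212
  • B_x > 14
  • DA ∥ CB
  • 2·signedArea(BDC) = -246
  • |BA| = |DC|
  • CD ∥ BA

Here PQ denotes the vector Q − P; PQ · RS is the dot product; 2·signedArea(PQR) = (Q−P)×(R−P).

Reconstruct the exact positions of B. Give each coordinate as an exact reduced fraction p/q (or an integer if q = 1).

1. B_x = 15  [CD ∥ BA ∩ DA ∥ CB]
2. B_y = 3  [CD ∥ BA ∩ DA ∥ CB]
   → B = (15, 3)

B = (15, 3)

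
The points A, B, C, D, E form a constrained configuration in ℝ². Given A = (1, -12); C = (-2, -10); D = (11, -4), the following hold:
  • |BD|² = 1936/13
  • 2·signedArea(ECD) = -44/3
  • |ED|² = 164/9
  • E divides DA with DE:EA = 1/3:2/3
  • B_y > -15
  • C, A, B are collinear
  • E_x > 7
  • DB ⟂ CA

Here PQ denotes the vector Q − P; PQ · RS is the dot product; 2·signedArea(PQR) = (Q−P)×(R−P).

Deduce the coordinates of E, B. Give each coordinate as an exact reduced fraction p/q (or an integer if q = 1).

B = (55/13, -184/13)
E = (23/3, -20/3)

1. E_x = 23/3  [E divides DA with DE:EA = 1/3:2/3]
2. E_y = -20/3  [E divides DA with DE:EA = 1/3:2/3]
   → E = (23/3, -20/3)
3. B_x = 55/13  [C, A, B are collinear ∩ DB ⟂ CA]
4. B_y = -184/13  [C, A, B are collinear ∩ DB ⟂ CA]
   → B = (55/13, -184/13)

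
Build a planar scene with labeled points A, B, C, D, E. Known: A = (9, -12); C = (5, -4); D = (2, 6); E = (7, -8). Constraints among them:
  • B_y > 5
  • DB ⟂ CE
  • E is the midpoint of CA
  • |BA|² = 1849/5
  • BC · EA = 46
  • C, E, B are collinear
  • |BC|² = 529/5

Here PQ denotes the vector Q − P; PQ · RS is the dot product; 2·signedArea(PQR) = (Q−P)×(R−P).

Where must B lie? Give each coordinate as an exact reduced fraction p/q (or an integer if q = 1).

1. B_x = 2/5  [C, E, B are collinear ∩ DB ⟂ CE]
2. B_y = 26/5  [C, E, B are collinear ∩ DB ⟂ CE]
   → B = (2/5, 26/5)

B = (2/5, 26/5)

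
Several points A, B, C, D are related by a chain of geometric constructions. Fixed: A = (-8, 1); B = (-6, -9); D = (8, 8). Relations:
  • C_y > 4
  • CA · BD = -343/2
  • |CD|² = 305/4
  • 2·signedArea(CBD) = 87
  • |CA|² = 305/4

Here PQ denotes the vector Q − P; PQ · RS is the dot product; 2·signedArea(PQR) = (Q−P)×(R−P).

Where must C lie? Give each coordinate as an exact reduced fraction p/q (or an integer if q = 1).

1. C_x = 0  [2·signedArea(CBD) = 87 ∩ CA · BD = -343/2]
2. C_y = 9/2  [2·signedArea(CBD) = 87 ∩ CA · BD = -343/2]
   → C = (0, 9/2)

C = (0, 9/2)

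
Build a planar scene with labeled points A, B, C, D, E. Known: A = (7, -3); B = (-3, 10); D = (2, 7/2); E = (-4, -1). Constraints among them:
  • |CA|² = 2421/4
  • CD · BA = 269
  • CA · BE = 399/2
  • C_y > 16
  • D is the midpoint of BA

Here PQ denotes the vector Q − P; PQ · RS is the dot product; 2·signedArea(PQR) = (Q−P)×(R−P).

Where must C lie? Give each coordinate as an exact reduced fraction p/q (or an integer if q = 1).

1. C_x = -8  [CD · BA = 269 ∩ CA · BE = 399/2]
2. C_y = 33/2  [CD · BA = 269 ∩ CA · BE = 399/2]
   → C = (-8, 33/2)

C = (-8, 33/2)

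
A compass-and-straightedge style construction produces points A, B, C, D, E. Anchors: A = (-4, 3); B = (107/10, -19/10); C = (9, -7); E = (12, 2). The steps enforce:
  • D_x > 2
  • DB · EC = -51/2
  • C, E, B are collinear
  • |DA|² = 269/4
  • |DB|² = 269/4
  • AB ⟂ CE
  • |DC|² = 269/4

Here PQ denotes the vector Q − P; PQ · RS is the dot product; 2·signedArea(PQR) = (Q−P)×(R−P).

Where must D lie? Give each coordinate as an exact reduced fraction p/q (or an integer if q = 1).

D = (5/2, -2)

1. D_x = 5/2  [line 3·x + 9·y + 21/2 = 0 ∩ |DA|² = 269/4]
2. D_y = -2  [line 3·x + 9·y + 21/2 = 0 ∩ |DA|² = 269/4]
   → D = (5/2, -2)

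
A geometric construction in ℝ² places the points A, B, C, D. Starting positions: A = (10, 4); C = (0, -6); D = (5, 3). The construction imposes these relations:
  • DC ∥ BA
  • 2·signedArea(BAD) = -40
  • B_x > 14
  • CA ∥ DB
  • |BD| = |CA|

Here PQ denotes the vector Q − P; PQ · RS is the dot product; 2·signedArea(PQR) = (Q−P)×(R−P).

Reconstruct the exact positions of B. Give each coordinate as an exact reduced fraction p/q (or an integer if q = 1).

B = (15, 13)

1. B_x = 15  [DC ∥ BA ∩ CA ∥ DB]
2. B_y = 13  [DC ∥ BA ∩ CA ∥ DB]
   → B = (15, 13)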